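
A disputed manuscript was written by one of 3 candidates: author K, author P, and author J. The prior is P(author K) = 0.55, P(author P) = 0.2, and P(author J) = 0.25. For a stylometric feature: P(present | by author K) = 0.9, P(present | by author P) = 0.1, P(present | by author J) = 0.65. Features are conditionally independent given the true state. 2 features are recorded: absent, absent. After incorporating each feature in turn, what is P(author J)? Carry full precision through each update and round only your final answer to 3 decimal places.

0.155

After 'absent': normaliser = 0.1·0.5500 + 0.9·0.2000 + 0.35·0.2500; P(author K) ≈ 0.1705, P(author P) ≈ 0.5581, P(author J) ≈ 0.2713
After 'absent': normaliser = 0.1·0.1705 + 0.9·0.5581 + 0.35·0.2713; P(author K) ≈ 0.0278, P(author P) ≈ 0.8177, P(author J) ≈ 0.1546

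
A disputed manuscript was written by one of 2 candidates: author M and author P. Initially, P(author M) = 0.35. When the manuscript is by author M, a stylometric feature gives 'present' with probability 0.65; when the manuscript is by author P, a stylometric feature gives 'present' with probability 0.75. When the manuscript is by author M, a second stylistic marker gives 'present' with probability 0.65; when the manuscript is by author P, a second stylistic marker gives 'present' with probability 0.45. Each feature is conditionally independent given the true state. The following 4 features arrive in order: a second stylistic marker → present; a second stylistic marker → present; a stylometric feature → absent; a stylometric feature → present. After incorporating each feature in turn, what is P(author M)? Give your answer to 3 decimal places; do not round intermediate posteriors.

After a second stylistic marker='present': P(author M) = 0.65·0.3500 / (0.65·0.3500 + 0.45·0.6500) ≈ 0.4375
After a second stylistic marker='present': P(author M) = 0.65·0.4375 / (0.65·0.4375 + 0.45·0.5625) ≈ 0.5291
After a stylometric feature='absent': P(author M) = 0.35·0.5291 / (0.35·0.5291 + 0.25·0.4709) ≈ 0.6113
After a stylometric feature='present': P(author M) = 0.65·0.6113 / (0.65·0.6113 + 0.75·0.3887) ≈ 0.5768

0.577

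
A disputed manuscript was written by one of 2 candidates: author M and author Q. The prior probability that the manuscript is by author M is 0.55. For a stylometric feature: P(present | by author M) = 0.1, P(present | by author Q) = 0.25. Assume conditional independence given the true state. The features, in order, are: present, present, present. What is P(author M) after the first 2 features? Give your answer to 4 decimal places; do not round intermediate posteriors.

0.1636

After 'present': P(author M) = 0.1·0.5500 / (0.1·0.5500 + 0.25·0.4500) ≈ 0.3284
After 'present': P(author M) = 0.1·0.3284 / (0.1·0.3284 + 0.25·0.6716) ≈ 0.1636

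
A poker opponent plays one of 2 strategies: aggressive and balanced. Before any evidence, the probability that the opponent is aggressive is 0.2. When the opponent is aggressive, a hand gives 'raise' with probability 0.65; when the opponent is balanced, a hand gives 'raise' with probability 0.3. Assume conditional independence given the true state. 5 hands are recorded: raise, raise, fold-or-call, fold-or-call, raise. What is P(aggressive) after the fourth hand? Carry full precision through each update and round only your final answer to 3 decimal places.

0.227

After 'raise': P(aggressive) = 0.65·0.2000 / (0.65·0.2000 + 0.3·0.8000) ≈ 0.3514
After 'raise': P(aggressive) = 0.65·0.3514 / (0.65·0.3514 + 0.3·0.6486) ≈ 0.5399
After 'fold-or-call': P(aggressive) = 0.35·0.5399 / (0.35·0.5399 + 0.7·0.4601) ≈ 0.3698
After 'fold-or-call': P(aggressive) = 0.35·0.3698 / (0.35·0.3698 + 0.7·0.6302) ≈ 0.2268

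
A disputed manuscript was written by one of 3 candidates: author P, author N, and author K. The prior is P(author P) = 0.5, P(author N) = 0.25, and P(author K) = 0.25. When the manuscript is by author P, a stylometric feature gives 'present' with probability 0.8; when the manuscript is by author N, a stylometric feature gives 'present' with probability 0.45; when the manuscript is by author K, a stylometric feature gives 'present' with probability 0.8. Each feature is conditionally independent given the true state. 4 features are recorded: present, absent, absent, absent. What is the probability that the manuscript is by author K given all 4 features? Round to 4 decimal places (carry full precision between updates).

0.0680

Each posterior becomes the prior for the next update.
After 'present': normaliser = 0.8·0.5000 + 0.45·0.2500 + 0.8·0.2500; P(author P) ≈ 0.5614, P(author N) ≈ 0.1579, P(author K) ≈ 0.2807
After 'absent': normaliser = 0.2·0.5614 + 0.55·0.1579 + 0.2·0.2807; P(author P) ≈ 0.4399, P(author N) ≈ 0.3402, P(author K) ≈ 0.2199
After 'absent': normaliser = 0.2·0.4399 + 0.55·0.3402 + 0.2·0.2199; P(author P) ≈ 0.2757, P(author N) ≈ 0.5864, P(author K) ≈ 0.1379
After 'absent': normaliser = 0.2·0.2757 + 0.55·0.5864 + 0.2·0.1379; P(author P) ≈ 0.1361, P(author N) ≈ 0.7959, P(author K) ≈ 0.0680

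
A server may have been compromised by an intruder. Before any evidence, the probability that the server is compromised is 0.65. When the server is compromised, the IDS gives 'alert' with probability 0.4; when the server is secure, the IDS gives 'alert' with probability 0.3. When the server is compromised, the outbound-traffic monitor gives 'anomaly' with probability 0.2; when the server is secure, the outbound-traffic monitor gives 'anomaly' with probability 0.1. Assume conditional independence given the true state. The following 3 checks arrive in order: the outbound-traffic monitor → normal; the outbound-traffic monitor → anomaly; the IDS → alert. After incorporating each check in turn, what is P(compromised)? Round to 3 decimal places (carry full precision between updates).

After the outbound-traffic monitor='normal': P(compromised) = 0.8·0.6500 / (0.8·0.6500 + 0.9·0.3500) ≈ 0.6228
After the outbound-traffic monitor='anomaly': P(compromised) = 0.2·0.6228 / (0.2·0.6228 + 0.1·0.3772) ≈ 0.7675
After the IDS='alert': P(compromised) = 0.4·0.7675 / (0.4·0.7675 + 0.3·0.2325) ≈ 0.8149

0.815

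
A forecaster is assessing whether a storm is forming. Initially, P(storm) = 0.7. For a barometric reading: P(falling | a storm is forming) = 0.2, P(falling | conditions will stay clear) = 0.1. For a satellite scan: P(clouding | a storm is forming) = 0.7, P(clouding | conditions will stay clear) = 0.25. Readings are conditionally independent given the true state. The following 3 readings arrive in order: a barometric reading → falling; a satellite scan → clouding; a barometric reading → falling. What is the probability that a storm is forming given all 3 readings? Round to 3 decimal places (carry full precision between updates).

0.963

After a barometric reading='falling': P(storm) = 0.2·0.7000 / (0.2·0.7000 + 0.1·0.3000) ≈ 0.8235
After a satellite scan='clouding': P(storm) = 0.7·0.8235 / (0.7·0.8235 + 0.25·0.1765) ≈ 0.9289
After a barometric reading='falling': P(storm) = 0.2·0.9289 / (0.2·0.9289 + 0.1·0.0711) ≈ 0.9631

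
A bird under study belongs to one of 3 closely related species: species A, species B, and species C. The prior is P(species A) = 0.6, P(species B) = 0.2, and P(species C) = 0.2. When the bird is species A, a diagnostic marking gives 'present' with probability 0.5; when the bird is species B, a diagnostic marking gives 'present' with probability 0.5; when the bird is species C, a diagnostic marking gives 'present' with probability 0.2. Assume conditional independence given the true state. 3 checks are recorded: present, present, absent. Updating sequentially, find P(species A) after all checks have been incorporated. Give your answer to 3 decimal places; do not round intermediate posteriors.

0.705

After 'present': normaliser = 0.5·0.6000 + 0.5·0.2000 + 0.2·0.2000; P(species A) ≈ 0.6818, P(species B) ≈ 0.2273, P(species C) ≈ 0.0909
After 'present': normaliser = 0.5·0.6818 + 0.5·0.2273 + 0.2·0.0909; P(species A) ≈ 0.7212, P(species B) ≈ 0.2404, P(species C) ≈ 0.0385
After 'absent': normaliser = 0.5·0.7212 + 0.5·0.2404 + 0.8·0.0385; P(species A) ≈ 0.7049, P(species B) ≈ 0.2350, P(species C) ≈ 0.0602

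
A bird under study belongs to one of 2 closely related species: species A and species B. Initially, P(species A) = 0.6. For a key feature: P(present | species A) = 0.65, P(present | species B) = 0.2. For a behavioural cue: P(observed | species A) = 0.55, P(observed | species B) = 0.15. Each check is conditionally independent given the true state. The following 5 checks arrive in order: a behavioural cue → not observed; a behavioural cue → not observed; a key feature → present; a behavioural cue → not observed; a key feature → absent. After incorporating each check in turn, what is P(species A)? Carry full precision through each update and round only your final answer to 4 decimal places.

After a behavioural cue='not observed': P(species A) = 0.45·0.6000 / (0.45·0.6000 + 0.85·0.4000) ≈ 0.4426
After a behavioural cue='not observed': P(species A) = 0.45·0.4426 / (0.45·0.4426 + 0.85·0.5574) ≈ 0.2960
After a key feature='present': P(species A) = 0.65·0.2960 / (0.65·0.2960 + 0.2·0.7040) ≈ 0.5774
After a behavioural cue='not observed': P(species A) = 0.45·0.5774 / (0.45·0.5774 + 0.85·0.4226) ≈ 0.4197
After a key feature='absent': P(species A) = 0.35·0.4197 / (0.35·0.4197 + 0.8·0.5803) ≈ 0.2404

0.2404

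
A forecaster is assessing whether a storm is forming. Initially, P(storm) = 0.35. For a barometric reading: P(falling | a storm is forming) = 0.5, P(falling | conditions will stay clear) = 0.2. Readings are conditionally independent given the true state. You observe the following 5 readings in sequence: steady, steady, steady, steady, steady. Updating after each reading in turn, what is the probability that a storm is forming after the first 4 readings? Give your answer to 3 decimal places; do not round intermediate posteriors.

After 'steady': P(storm) = 0.5·0.3500 / (0.5·0.3500 + 0.8·0.6500) ≈ 0.2518
After 'steady': P(storm) = 0.5·0.2518 / (0.5·0.2518 + 0.8·0.7482) ≈ 0.1738
After 'steady': P(storm) = 0.5·0.1738 / (0.5·0.1738 + 0.8·0.8262) ≈ 0.1162
After 'steady': P(storm) = 0.5·0.1162 / (0.5·0.1162 + 0.8·0.8838) ≈ 0.0759

0.076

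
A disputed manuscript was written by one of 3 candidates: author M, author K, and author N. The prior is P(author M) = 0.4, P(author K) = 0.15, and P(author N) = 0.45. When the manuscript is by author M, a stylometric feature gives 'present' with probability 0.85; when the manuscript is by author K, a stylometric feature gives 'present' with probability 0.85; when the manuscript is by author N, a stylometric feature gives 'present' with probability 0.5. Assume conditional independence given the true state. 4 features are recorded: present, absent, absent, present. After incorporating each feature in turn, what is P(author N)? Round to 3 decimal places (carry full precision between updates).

Apply Bayes' rule sequentially, carrying P(author N) forward.
After 'present': normaliser = 0.85·0.4000 + 0.85·0.1500 + 0.5·0.4500; P(author M) ≈ 0.4910, P(author K) ≈ 0.1841, P(author N) ≈ 0.3249
After 'absent': normaliser = 0.15·0.4910 + 0.15·0.1841 + 0.5·0.3249; P(author M) ≈ 0.2793, P(author K) ≈ 0.1047, P(author N) ≈ 0.6160
After 'absent': normaliser = 0.15·0.2793 + 0.15·0.1047 + 0.5·0.6160; P(author M) ≈ 0.1146, P(author K) ≈ 0.0430, P(author N) ≈ 0.8425
After 'present': normaliser = 0.85·0.1146 + 0.85·0.0430 + 0.5·0.8425; P(author M) ≈ 0.1754, P(author K) ≈ 0.0658, P(author N) ≈ 0.7588

0.759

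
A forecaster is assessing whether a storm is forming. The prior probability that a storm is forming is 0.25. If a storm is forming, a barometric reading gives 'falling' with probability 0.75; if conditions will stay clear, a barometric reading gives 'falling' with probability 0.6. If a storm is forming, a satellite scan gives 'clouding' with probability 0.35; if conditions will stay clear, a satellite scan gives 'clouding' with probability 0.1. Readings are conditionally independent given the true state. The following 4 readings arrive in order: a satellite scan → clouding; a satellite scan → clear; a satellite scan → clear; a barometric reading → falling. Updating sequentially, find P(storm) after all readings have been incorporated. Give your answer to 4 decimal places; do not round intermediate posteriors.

Each posterior becomes the prior for the next update.
After a satellite scan='clouding': P(storm) = 0.35·0.2500 / (0.35·0.2500 + 0.1·0.7500) ≈ 0.5385
After a satellite scan='clear': P(storm) = 0.65·0.5385 / (0.65·0.5385 + 0.9·0.4615) ≈ 0.4573
After a satellite scan='clear': P(storm) = 0.65·0.4573 / (0.65·0.4573 + 0.9·0.5427) ≈ 0.3783
After a barometric reading='falling': P(storm) = 0.75·0.3783 / (0.75·0.3783 + 0.6·0.6217) ≈ 0.4320

0.4320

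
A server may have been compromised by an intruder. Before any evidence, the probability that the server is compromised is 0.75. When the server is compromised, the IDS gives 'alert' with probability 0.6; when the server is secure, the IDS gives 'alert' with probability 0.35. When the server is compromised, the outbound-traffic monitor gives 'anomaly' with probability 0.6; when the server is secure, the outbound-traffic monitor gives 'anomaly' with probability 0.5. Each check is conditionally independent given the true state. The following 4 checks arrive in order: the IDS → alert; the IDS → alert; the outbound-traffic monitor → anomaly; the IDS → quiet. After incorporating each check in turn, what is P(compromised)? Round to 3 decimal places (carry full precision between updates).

After the IDS='alert': P(compromised) = 0.6·0.7500 / (0.6·0.7500 + 0.35·0.2500) ≈ 0.8372
After the IDS='alert': P(compromised) = 0.6·0.8372 / (0.6·0.8372 + 0.35·0.1628) ≈ 0.8981
After the outbound-traffic monitor='anomaly': P(compromised) = 0.6·0.8981 / (0.6·0.8981 + 0.5·0.1019) ≈ 0.9136
After the IDS='quiet': P(compromised) = 0.4·0.9136 / (0.4·0.9136 + 0.65·0.0864) ≈ 0.8669

0.867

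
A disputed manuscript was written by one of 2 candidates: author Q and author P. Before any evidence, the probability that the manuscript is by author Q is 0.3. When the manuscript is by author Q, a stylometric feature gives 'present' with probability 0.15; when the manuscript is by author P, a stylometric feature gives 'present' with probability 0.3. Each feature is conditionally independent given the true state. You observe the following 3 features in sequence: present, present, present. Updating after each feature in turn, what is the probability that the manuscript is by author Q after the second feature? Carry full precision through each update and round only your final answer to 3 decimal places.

After 'present': P(author Q) = 0.15·0.3000 / (0.15·0.3000 + 0.3·0.7000) ≈ 0.1765
After 'present': P(author Q) = 0.15·0.1765 / (0.15·0.1765 + 0.3·0.8235) ≈ 0.0968

0.097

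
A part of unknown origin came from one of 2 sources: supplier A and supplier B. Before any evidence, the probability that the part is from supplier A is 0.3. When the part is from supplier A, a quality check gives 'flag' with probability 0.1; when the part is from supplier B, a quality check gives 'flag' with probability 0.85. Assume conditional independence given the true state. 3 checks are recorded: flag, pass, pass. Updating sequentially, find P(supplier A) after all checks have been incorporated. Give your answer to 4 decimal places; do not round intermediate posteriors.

After 'flag': P(supplier A) = 0.1·0.3000 / (0.1·0.3000 + 0.85·0.7000) ≈ 0.0480
After 'pass': P(supplier A) = 0.9·0.0480 / (0.9·0.0480 + 0.15·0.9520) ≈ 0.2323
After 'pass': P(supplier A) = 0.9·0.2323 / (0.9·0.2323 + 0.15·0.7677) ≈ 0.6448

0.6448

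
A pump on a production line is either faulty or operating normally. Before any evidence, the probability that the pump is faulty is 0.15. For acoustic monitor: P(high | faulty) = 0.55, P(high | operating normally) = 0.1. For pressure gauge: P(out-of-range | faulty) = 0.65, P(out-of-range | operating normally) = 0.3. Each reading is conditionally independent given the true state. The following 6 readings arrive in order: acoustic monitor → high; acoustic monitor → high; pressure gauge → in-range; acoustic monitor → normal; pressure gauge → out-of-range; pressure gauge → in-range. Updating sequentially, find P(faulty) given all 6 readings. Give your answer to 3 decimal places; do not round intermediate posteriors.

0.591

After acoustic monitor='high': P(faulty) = 0.55·0.1500 / (0.55·0.1500 + 0.1·0.8500) ≈ 0.4925
After acoustic monitor='high': P(faulty) = 0.55·0.4925 / (0.55·0.4925 + 0.1·0.5075) ≈ 0.8422
After pressure gauge='in-range': P(faulty) = 0.35·0.8422 / (0.35·0.8422 + 0.7·0.1578) ≈ 0.7275
After acoustic monitor='normal': P(faulty) = 0.45·0.7275 / (0.45·0.7275 + 0.9·0.2725) ≈ 0.5717
After pressure gauge='out-of-range': P(faulty) = 0.65·0.5717 / (0.65·0.5717 + 0.3·0.4283) ≈ 0.7430
After pressure gauge='in-range': P(faulty) = 0.35·0.7430 / (0.35·0.7430 + 0.7·0.2570) ≈ 0.5911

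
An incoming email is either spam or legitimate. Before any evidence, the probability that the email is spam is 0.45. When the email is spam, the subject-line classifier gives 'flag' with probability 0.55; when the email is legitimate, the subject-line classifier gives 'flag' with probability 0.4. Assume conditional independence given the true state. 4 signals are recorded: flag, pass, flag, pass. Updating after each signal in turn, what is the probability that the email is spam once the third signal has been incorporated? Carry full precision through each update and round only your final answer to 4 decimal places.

0.5371

Apply Bayes' rule sequentially, carrying P(spam) forward.
After 'flag': P(spam) = 0.55·0.4500 / (0.55·0.4500 + 0.4·0.5500) ≈ 0.5294
After 'pass': P(spam) = 0.45·0.5294 / (0.45·0.5294 + 0.6·0.4706) ≈ 0.4576
After 'flag': P(spam) = 0.55·0.4576 / (0.55·0.4576 + 0.4·0.5424) ≈ 0.5371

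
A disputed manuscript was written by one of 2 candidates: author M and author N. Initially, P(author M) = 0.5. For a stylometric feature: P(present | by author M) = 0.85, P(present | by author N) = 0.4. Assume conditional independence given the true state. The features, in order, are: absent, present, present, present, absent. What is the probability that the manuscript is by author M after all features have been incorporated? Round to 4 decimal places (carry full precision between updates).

0.3749

Apply Bayes' rule sequentially, carrying P(author M) forward.
After 'absent': P(author M) = 0.15·0.5000 / (0.15·0.5000 + 0.6·0.5000) ≈ 0.2000
After 'present': P(author M) = 0.85·0.2000 / (0.85·0.2000 + 0.4·0.8000) ≈ 0.3469
After 'present': P(author M) = 0.85·0.3469 / (0.85·0.3469 + 0.4·0.6531) ≈ 0.5303
After 'present': P(author M) = 0.85·0.5303 / (0.85·0.5303 + 0.4·0.4697) ≈ 0.7058
After 'absent': P(author M) = 0.15·0.7058 / (0.15·0.7058 + 0.6·0.2942) ≈ 0.3749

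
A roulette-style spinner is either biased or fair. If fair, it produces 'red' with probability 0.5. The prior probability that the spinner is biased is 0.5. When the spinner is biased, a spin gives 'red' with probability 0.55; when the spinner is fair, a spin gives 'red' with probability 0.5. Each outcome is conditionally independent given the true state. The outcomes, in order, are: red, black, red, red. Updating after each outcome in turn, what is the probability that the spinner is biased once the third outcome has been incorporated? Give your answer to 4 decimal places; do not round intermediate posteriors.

0.5213

After 'red': P(biased) = 0.55·0.5000 / (0.55·0.5000 + 0.5·0.5000) ≈ 0.5238
After 'black': P(biased) = 0.45·0.5238 / (0.45·0.5238 + 0.5·0.4762) ≈ 0.4975
After 'red': P(biased) = 0.55·0.4975 / (0.55·0.4975 + 0.5·0.5025) ≈ 0.5213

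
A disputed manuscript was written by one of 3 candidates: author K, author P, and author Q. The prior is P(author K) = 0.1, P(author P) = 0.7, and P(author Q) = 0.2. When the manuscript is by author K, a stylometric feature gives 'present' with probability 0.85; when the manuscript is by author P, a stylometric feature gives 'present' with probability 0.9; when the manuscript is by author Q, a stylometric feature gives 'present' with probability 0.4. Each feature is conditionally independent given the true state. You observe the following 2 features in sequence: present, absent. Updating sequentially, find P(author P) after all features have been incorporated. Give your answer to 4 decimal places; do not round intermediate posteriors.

0.5091

After 'present': normaliser = 0.85·0.1000 + 0.9·0.7000 + 0.4·0.2000; P(author K) ≈ 0.1069, P(author P) ≈ 0.7925, P(author Q) ≈ 0.1006
After 'absent': normaliser = 0.15·0.1069 + 0.1·0.7925 + 0.6·0.1006; P(author K) ≈ 0.1030, P(author P) ≈ 0.5091, P(author Q) ≈ 0.3879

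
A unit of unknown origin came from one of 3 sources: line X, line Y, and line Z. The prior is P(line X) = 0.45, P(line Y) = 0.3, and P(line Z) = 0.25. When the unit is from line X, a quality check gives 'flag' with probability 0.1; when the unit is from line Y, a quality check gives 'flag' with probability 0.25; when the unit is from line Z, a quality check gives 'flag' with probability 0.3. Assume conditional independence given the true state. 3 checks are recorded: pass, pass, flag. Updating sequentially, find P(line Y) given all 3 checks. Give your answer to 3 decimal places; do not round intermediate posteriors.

Apply Bayes' rule sequentially, carrying P(line Y) forward.
After 'pass': normaliser = 0.9·0.4500 + 0.75·0.3000 + 0.7·0.2500; P(line X) ≈ 0.5031, P(line Y) ≈ 0.2795, P(line Z) ≈ 0.2174
After 'pass': normaliser = 0.9·0.5031 + 0.75·0.2795 + 0.7·0.2174; P(line X) ≈ 0.5559, P(line Y) ≈ 0.2573, P(line Z) ≈ 0.1868
After 'flag': normaliser = 0.1·0.5559 + 0.25·0.2573 + 0.3·0.1868; P(line X) ≈ 0.3159, P(line Y) ≈ 0.3656, P(line Z) ≈ 0.3185

0.366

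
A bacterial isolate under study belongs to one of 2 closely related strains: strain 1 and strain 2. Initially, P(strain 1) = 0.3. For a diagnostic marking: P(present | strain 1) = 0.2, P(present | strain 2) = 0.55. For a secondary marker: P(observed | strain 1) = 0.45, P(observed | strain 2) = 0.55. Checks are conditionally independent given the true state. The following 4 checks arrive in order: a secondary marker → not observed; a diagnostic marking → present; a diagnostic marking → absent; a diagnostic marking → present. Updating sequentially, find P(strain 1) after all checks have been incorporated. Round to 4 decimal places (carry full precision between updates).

0.1096

After a secondary marker='not observed': P(strain 1) = 0.55·0.3000 / (0.55·0.3000 + 0.45·0.7000) ≈ 0.3438
After a diagnostic marking='present': P(strain 1) = 0.2·0.3438 / (0.2·0.3438 + 0.55·0.6562) ≈ 0.1600
After a diagnostic marking='absent': P(strain 1) = 0.8·0.1600 / (0.8·0.1600 + 0.45·0.8400) ≈ 0.2530
After a diagnostic marking='present': P(strain 1) = 0.2·0.2530 / (0.2·0.2530 + 0.55·0.7470) ≈ 0.1096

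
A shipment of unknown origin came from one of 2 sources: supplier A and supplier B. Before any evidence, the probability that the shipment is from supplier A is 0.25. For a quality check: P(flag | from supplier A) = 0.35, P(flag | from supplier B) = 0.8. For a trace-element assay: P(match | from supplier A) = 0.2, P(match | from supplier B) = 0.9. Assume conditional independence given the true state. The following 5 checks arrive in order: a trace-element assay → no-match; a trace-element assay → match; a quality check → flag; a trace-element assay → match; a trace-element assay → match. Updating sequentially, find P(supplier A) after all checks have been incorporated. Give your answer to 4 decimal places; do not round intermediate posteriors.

0.0126

After a trace-element assay='no-match': P(supplier A) = 0.8·0.2500 / (0.8·0.2500 + 0.1·0.7500) ≈ 0.7273
After a trace-element assay='match': P(supplier A) = 0.2·0.7273 / (0.2·0.7273 + 0.9·0.2727) ≈ 0.3721
After a quality check='flag': P(supplier A) = 0.35·0.3721 / (0.35·0.3721 + 0.8·0.6279) ≈ 0.2059
After a trace-element assay='match': P(supplier A) = 0.2·0.2059 / (0.2·0.2059 + 0.9·0.7941) ≈ 0.0545
After a trace-element assay='match': P(supplier A) = 0.2·0.0545 / (0.2·0.0545 + 0.9·0.9455) ≈ 0.0126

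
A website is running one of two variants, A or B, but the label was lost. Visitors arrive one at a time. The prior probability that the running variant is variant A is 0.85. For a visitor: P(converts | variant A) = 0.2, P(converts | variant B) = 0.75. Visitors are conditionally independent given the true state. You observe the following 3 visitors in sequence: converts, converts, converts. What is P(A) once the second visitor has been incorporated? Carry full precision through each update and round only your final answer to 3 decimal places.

0.287

After 'converts': P(A) = 0.2·0.8500 / (0.2·0.8500 + 0.75·0.1500) ≈ 0.6018
After 'converts': P(A) = 0.2·0.6018 / (0.2·0.6018 + 0.75·0.3982) ≈ 0.2872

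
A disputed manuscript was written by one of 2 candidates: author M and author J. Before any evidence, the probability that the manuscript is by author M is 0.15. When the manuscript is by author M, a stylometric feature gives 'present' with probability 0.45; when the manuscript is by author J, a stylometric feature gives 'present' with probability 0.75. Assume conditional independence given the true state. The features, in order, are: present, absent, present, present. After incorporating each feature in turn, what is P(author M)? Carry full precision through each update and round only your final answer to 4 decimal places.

After 'present': P(author M) = 0.45·0.1500 / (0.45·0.1500 + 0.75·0.8500) ≈ 0.0957
After 'absent': P(author M) = 0.55·0.0957 / (0.55·0.0957 + 0.25·0.9043) ≈ 0.1889
After 'present': P(author M) = 0.45·0.1889 / (0.45·0.1889 + 0.75·0.8111) ≈ 0.1226
After 'present': P(author M) = 0.45·0.1226 / (0.45·0.1226 + 0.75·0.8774) ≈ 0.0774

0.0774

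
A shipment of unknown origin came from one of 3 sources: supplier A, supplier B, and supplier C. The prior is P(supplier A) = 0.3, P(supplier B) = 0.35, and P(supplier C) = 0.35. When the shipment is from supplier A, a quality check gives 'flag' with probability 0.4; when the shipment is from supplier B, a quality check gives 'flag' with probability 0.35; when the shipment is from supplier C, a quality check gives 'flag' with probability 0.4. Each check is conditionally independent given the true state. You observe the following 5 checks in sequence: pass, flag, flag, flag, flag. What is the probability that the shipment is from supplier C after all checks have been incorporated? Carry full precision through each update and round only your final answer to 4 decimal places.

Each posterior becomes the prior for the next update.
After 'pass': normaliser = 0.6·0.3000 + 0.65·0.3500 + 0.6·0.3500; P(supplier A) ≈ 0.2915, P(supplier B) ≈ 0.3684, P(supplier C) ≈ 0.3401
After 'flag': normaliser = 0.4·0.2915 + 0.35·0.3684 + 0.4·0.3401; P(supplier A) ≈ 0.3056, P(supplier B) ≈ 0.3379, P(supplier C) ≈ 0.3565
After 'flag': normaliser = 0.4·0.3056 + 0.35·0.3379 + 0.4·0.3565; P(supplier A) ≈ 0.3190, P(supplier B) ≈ 0.3087, P(supplier C) ≈ 0.3722
After 'flag': normaliser = 0.4·0.3190 + 0.35·0.3087 + 0.4·0.3722; P(supplier A) ≈ 0.3319, P(supplier B) ≈ 0.2810, P(supplier C) ≈ 0.3872
After 'flag': normaliser = 0.4·0.3319 + 0.35·0.2810 + 0.4·0.3872; P(supplier A) ≈ 0.3439, P(supplier B) ≈ 0.2548, P(supplier C) ≈ 0.4013

0.4013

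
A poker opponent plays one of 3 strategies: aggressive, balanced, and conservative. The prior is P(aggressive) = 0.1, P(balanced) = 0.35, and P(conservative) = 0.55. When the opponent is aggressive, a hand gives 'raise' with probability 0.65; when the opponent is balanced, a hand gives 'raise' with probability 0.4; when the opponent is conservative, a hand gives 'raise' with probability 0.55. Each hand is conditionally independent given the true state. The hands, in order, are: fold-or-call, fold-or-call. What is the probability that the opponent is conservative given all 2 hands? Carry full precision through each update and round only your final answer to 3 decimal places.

0.446

After 'fold-or-call': normaliser = 0.35·0.1000 + 0.6·0.3500 + 0.45·0.5500; P(aggressive) ≈ 0.0711, P(balanced) ≈ 0.4264, P(conservative) ≈ 0.5025
After 'fold-or-call': normaliser = 0.35·0.0711 + 0.6·0.4264 + 0.45·0.5025; P(aggressive) ≈ 0.0491, P(balanced) ≈ 0.5048, P(conservative) ≈ 0.4462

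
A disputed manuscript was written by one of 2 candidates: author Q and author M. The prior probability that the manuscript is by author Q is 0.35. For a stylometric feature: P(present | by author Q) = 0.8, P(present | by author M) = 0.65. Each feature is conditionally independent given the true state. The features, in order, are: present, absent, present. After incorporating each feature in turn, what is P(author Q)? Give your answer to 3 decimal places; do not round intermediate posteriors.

After 'present': P(author Q) = 0.8·0.3500 / (0.8·0.3500 + 0.65·0.6500) ≈ 0.3986
After 'absent': P(author Q) = 0.2·0.3986 / (0.2·0.3986 + 0.35·0.6014) ≈ 0.2747
After 'present': P(author Q) = 0.8·0.2747 / (0.8·0.2747 + 0.65·0.7253) ≈ 0.3179

0.318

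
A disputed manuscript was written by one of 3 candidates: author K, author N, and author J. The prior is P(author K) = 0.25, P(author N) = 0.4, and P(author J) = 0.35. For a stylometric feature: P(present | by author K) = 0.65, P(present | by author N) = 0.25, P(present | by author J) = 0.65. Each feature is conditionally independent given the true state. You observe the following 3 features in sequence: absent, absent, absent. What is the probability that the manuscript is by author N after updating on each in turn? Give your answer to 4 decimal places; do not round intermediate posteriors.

0.8677

Apply Bayes' rule sequentially, carrying P(author N) forward.
After 'absent': normaliser = 0.35·0.2500 + 0.75·0.4000 + 0.35·0.3500; P(author K) ≈ 0.1716, P(author N) ≈ 0.5882, P(author J) ≈ 0.2402
After 'absent': normaliser = 0.35·0.1716 + 0.75·0.5882 + 0.35·0.2402; P(author K) ≈ 0.1026, P(author N) ≈ 0.7538, P(author J) ≈ 0.1436
After 'absent': normaliser = 0.35·0.1026 + 0.75·0.7538 + 0.35·0.1436; P(author K) ≈ 0.0551, P(author N) ≈ 0.8677, P(author J) ≈ 0.0772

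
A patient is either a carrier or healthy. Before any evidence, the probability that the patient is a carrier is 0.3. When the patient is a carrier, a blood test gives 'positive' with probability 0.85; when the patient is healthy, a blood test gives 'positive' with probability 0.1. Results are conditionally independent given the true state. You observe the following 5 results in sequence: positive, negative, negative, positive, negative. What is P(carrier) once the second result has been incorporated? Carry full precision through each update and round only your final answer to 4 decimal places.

After 'positive': P(carrier) = 0.85·0.3000 / (0.85·0.3000 + 0.1·0.7000) ≈ 0.7846
After 'negative': P(carrier) = 0.15·0.7846 / (0.15·0.7846 + 0.9·0.2154) ≈ 0.3778

0.3778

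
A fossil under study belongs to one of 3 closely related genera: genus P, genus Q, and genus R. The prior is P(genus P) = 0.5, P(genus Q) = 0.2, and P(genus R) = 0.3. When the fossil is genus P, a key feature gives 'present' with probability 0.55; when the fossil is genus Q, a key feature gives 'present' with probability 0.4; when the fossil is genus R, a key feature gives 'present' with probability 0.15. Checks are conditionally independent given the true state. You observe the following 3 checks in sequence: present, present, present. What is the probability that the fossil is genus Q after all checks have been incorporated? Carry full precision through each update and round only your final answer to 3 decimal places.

0.132

After 'present': normaliser = 0.55·0.5000 + 0.4·0.2000 + 0.15·0.3000; P(genus P) ≈ 0.6875, P(genus Q) ≈ 0.2000, P(genus R) ≈ 0.1125
After 'present': normaliser = 0.55·0.6875 + 0.4·0.2000 + 0.15·0.1125; P(genus P) ≈ 0.7961, P(genus Q) ≈ 0.1684, P(genus R) ≈ 0.0355
After 'present': normaliser = 0.55·0.7961 + 0.4·0.1684 + 0.15·0.0355; P(genus P) ≈ 0.8576, P(genus Q) ≈ 0.1320, P(genus R) ≈ 0.0104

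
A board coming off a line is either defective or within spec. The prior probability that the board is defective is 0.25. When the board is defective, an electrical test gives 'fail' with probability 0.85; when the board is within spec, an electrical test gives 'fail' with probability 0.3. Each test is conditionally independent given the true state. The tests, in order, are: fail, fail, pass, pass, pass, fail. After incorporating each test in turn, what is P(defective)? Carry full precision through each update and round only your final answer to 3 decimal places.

After 'fail': P(defective) = 0.85·0.2500 / (0.85·0.2500 + 0.3·0.7500) ≈ 0.4857
After 'fail': P(defective) = 0.85·0.4857 / (0.85·0.4857 + 0.3·0.5143) ≈ 0.7280
After 'pass': P(defective) = 0.15·0.7280 / (0.15·0.7280 + 0.7·0.2720) ≈ 0.3644
After 'pass': P(defective) = 0.15·0.3644 / (0.15·0.3644 + 0.7·0.6356) ≈ 0.1094
After 'pass': P(defective) = 0.15·0.1094 / (0.15·0.1094 + 0.7·0.8906) ≈ 0.0257
After 'fail': P(defective) = 0.85·0.0257 / (0.85·0.0257 + 0.3·0.9743) ≈ 0.0694

0.069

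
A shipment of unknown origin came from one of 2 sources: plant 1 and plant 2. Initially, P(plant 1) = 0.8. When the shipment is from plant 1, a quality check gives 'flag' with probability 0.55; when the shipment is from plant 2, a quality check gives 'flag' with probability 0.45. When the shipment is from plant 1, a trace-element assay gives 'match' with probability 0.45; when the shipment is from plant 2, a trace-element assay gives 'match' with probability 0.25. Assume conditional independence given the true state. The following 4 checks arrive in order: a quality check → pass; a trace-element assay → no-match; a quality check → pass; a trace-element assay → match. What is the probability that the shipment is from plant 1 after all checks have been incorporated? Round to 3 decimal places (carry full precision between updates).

0.779

After a quality check='pass': P(plant 1) = 0.45·0.8000 / (0.45·0.8000 + 0.55·0.2000) ≈ 0.7660
After a trace-element assay='no-match': P(plant 1) = 0.55·0.7660 / (0.55·0.7660 + 0.75·0.2340) ≈ 0.7059
After a quality check='pass': P(plant 1) = 0.45·0.7059 / (0.45·0.7059 + 0.55·0.2941) ≈ 0.6626
After a trace-element assay='match': P(plant 1) = 0.45·0.6626 / (0.45·0.6626 + 0.25·0.3374) ≈ 0.7795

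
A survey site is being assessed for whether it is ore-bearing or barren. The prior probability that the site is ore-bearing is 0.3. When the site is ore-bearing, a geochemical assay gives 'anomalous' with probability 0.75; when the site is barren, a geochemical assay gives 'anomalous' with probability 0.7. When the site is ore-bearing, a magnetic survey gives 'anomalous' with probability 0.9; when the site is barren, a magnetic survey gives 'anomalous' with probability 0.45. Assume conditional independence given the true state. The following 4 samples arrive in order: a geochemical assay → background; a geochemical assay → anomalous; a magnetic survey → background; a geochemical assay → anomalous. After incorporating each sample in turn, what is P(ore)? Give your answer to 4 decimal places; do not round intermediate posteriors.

After a geochemical assay='background': P(ore) = 0.25·0.3000 / (0.25·0.3000 + 0.3·0.7000) ≈ 0.2632
After a geochemical assay='anomalous': P(ore) = 0.75·0.2632 / (0.75·0.2632 + 0.7·0.7368) ≈ 0.2768
After a magnetic survey='background': P(ore) = 0.1·0.2768 / (0.1·0.2768 + 0.55·0.7232) ≈ 0.0650
After a geochemical assay='anomalous': P(ore) = 0.75·0.0650 / (0.75·0.0650 + 0.7·0.9350) ≈ 0.0694

0.0694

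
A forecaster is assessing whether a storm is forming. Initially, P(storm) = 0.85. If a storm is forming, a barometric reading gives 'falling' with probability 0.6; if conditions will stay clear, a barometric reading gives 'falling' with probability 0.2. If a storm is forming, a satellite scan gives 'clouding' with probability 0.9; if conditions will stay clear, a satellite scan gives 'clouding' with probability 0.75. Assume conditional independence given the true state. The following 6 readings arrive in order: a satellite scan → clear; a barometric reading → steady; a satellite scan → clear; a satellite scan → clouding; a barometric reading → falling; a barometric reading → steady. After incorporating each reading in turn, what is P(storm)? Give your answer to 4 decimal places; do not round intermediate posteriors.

0.4493

Each posterior becomes the prior for the next update.
After a satellite scan='clear': P(storm) = 0.1·0.8500 / (0.1·0.8500 + 0.25·0.1500) ≈ 0.6939
After a barometric reading='steady': P(storm) = 0.4·0.6939 / (0.4·0.6939 + 0.8·0.3061) ≈ 0.5312
After a satellite scan='clear': P(storm) = 0.1·0.5312 / (0.1·0.5312 + 0.25·0.4688) ≈ 0.3119
After a satellite scan='clouding': P(storm) = 0.9·0.3119 / (0.9·0.3119 + 0.75·0.6881) ≈ 0.3523
After a barometric reading='falling': P(storm) = 0.6·0.3523 / (0.6·0.3523 + 0.2·0.6477) ≈ 0.6201
After a barometric reading='steady': P(storm) = 0.4·0.6201 / (0.4·0.6201 + 0.8·0.3799) ≈ 0.4493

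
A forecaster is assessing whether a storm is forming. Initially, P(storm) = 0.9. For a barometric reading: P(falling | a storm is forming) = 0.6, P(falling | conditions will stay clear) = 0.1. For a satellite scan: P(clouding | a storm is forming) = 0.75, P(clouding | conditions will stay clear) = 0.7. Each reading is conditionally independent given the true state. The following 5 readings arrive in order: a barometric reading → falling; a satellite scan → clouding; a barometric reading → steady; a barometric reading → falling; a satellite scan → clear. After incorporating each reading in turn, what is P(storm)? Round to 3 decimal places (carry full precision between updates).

0.992

After a barometric reading='falling': P(storm) = 0.6·0.9000 / (0.6·0.9000 + 0.1·0.1000) ≈ 0.9818
After a satellite scan='clouding': P(storm) = 0.75·0.9818 / (0.75·0.9818 + 0.7·0.0182) ≈ 0.9830
After a barometric reading='steady': P(storm) = 0.4·0.9830 / (0.4·0.9830 + 0.9·0.0170) ≈ 0.9626
After a barometric reading='falling': P(storm) = 0.6·0.9626 / (0.6·0.9626 + 0.1·0.0374) ≈ 0.9936
After a satellite scan='clear': P(storm) = 0.25·0.9936 / (0.25·0.9936 + 0.3·0.0064) ≈ 0.9923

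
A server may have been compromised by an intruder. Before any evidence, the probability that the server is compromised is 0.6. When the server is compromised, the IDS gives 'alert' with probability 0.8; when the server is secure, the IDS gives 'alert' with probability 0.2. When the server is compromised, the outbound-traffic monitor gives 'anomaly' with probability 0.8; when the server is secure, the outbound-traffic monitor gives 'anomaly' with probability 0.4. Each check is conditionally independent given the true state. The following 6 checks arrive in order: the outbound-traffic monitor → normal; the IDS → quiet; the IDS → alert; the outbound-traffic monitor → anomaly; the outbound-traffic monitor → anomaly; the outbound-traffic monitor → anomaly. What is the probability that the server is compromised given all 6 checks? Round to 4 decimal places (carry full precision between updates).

After the outbound-traffic monitor='normal': P(compromised) = 0.2·0.6000 / (0.2·0.6000 + 0.6·0.4000) ≈ 0.3333
After the IDS='quiet': P(compromised) = 0.2·0.3333 / (0.2·0.3333 + 0.8·0.6667) ≈ 0.1111
After the IDS='alert': P(compromised) = 0.8·0.1111 / (0.8·0.1111 + 0.2·0.8889) ≈ 0.3333
After the outbound-traffic monitor='anomaly': P(compromised) = 0.8·0.3333 / (0.8·0.3333 + 0.4·0.6667) ≈ 0.5000
After the outbound-traffic monitor='anomaly': P(compromised) = 0.8·0.5000 / (0.8·0.5000 + 0.4·0.5000) ≈ 0.6667
After the outbound-traffic monitor='anomaly': P(compromised) = 0.8·0.6667 / (0.8·0.6667 + 0.4·0.3333) ≈ 0.8000

0.8000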